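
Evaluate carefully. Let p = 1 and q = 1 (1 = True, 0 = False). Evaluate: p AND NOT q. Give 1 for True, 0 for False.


p = 1, q = 1
Operation: p AND NOT q
Evaluate: 1 AND NOT 1 = 0

0


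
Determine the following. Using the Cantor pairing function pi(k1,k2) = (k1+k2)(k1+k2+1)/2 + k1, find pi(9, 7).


k1 + k2 = 16
(k1+k2)(k1+k2+1)/2 = 16 * 17 / 2 = 136
pi = 136 + 9 = 145

145


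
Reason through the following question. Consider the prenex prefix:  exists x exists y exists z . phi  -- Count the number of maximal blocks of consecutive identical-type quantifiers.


Quantifier-type sequence: E E E  (A=forall, E=exists)
Group into maximal same-type runs:
  Ex3
Number of blocks = 1

1


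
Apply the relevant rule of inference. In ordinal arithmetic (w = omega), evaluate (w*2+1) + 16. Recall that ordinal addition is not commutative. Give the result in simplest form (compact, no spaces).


Compute (w*2+1) + 16.
Ordinal + is associative but NOT commutative; for finite n>0, n + w = w but w + n stays w+n.
By associativity: (w*2+1) + 16 = w*2 + (1+16) = w*2+17.
Result = w*2+17

w*2+17


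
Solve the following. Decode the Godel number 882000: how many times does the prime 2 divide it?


Factorize 882000 by dividing by 2 repeatedly.
Division steps: 2 divides 882000 exactly 4 time(s).
Exponent of 2 = 4

4


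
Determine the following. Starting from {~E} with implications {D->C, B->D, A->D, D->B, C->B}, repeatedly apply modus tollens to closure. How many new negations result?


Initial negated facts: {~E}
Apply modus tollens to closure:
  (no implication fires)
Final negated: {~E}
New negations: {(none)}
Count = 0

0


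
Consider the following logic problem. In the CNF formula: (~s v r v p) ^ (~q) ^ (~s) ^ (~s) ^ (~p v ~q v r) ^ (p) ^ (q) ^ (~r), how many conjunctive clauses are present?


A CNF formula is a conjunction of clauses.
Clauses are separated by ^.
Counting the conjuncts: 8 clauses.

8


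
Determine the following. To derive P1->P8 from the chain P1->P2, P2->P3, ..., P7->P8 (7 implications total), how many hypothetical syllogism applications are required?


With 7 implications in a chain connecting 8 propositions:
P1->P2, P2->P3, ..., P7->P8
Steps needed = (number of implications) - 1 = 7 - 1 = 6

6


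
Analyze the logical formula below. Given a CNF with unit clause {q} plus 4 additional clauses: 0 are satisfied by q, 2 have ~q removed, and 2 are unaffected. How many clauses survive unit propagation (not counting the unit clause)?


Satisfied (removed): 0
Shortened (remain): 2
Unchanged (remain): 2
Remaining = 2 + 2 = 4

4


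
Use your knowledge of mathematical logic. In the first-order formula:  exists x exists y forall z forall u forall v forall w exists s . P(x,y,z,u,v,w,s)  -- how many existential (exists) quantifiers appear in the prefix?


Quantifier prefix: exists x exists y forall z forall u forall v forall w exists s
Mark each quantifier type:
  E E U U U U E
Universal count = 4, Existential count = 3
Asked for existential (exists) quantifiers: 3

3


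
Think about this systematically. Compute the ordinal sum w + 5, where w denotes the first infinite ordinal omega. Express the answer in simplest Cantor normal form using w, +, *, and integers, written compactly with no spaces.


Compute w + 5.
Ordinal + is associative but NOT commutative; for finite n>0, n + w = w but w + n stays w+n.
w + 5 is already in normal form (a successor ordinal beyond w).
Result = w+5

w+5


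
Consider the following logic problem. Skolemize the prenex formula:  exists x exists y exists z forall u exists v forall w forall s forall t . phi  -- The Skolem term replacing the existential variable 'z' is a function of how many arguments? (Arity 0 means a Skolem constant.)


Quantifier prefix: exists x exists y exists z forall u exists v forall w forall s forall t
'z' is existentially quantified at position 3.
No universal quantifiers precede it.
Skolem function arity = 0 (a Skolem constant)

0


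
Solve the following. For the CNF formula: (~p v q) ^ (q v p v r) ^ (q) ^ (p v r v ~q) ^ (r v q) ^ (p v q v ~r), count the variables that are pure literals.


Check each variable for pure literal status:
p: mixed (not pure)
q: mixed (not pure)
r: mixed (not pure)
Pure literal count = 0

0


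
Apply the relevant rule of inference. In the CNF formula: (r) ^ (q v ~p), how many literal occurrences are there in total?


Counting literals in each clause:
Clause 1: 1 literal(s)
Clause 2: 2 literal(s)
Total = 3

3


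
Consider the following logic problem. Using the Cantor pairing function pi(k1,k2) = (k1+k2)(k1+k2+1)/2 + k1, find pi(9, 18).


k1 + k2 = 27
(k1+k2)(k1+k2+1)/2 = 27 * 28 / 2 = 378
pi = 378 + 9 = 387

387


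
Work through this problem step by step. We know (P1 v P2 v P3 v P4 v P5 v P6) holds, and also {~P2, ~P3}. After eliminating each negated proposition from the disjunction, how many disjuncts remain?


Original disjuncts (6): P1, P2, P3, P4, P5, P6
Negated (eliminate): ~P2, ~P3
Remaining disjuncts: P1, P4, P5, P6
Count = 6 - 2 = 4

4


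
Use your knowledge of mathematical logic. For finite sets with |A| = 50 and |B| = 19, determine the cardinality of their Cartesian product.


The Cartesian product A x B contains all ordered pairs (a, b).
|A x B| = |A| * |B| = 50 * 19 = 950

950


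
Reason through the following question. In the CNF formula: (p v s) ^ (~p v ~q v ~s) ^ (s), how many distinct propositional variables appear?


Identify each variable that appears in the formula.
Variables found: p, q, s
Count = 3

3


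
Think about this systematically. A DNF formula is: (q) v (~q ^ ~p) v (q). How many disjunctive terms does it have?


A DNF formula is a disjunction of terms (conjunctions).
Terms are separated by v.
Counting the disjuncts: 3 terms.

3


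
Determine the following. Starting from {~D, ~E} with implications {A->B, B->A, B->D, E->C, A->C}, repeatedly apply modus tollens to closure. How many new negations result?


Initial negated facts: {~D, ~E}
Apply modus tollens to closure:
  ~D and B->D  =>  ~B
  ~B and A->B  =>  ~A
Final negated: {~A, ~B, ~D, ~E}
New negations: {~A, ~B}
Count = 2

2


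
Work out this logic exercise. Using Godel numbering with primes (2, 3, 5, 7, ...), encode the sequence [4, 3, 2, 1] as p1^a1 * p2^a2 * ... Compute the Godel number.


Encode each element as an exponent of the corresponding prime:
  2^4 = 16
  3^3 = 27
  5^2 = 25
  7^1 = 7
Product = 16 * 27 * 25 * 7 = 75600

75600


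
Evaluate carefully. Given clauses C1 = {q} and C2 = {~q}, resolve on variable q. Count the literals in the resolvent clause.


Remove q from C1 and ~q from C2.
C1 remainder: {}
C2 remainder: {}
Union (resolvent): {} (empty clause)
Resolvent has 0 literal(s).

0


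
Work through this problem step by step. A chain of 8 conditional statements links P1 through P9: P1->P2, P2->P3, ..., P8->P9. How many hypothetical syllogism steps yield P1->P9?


With 8 implications in a chain connecting 9 propositions:
P1->P2, P2->P3, ..., P8->P9
Steps needed = (number of implications) - 1 = 8 - 1 = 7

7


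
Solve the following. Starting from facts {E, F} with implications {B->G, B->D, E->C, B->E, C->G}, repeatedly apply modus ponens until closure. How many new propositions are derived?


Initial facts: {E, F}
Apply modus ponens to closure:
  E and E->C  =>  C
  C and C->G  =>  G
Final known: {C, E, F, G}
New propositions: {C, G}
Count = 2

2


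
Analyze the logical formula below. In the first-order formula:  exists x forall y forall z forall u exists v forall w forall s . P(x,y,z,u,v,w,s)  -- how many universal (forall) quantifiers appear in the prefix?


Quantifier prefix: exists x forall y forall z forall u exists v forall w forall s
Mark each quantifier type:
  E U U U E U U
Universal count = 5, Existential count = 2
Asked for universal (forall) quantifiers: 5

5


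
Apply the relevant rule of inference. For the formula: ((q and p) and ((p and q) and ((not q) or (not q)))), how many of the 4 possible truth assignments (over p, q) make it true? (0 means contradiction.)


Check all 4 assignments:
p=0, q=0: 0
p=0, q=1: 0
p=1, q=0: 0
p=1, q=1: 0
Count of True = 0

0


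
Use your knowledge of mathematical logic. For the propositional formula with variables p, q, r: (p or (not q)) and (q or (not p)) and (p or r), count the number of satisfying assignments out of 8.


Evaluate all 8 assignments for p, q, r:
p=0, q=0, r=0: 0
p=0, q=0, r=1: 1
p=0, q=1, r=0: 0
p=0, q=1, r=1: 0
p=1, q=0, r=0: 0
p=1, q=0, r=1: 0
p=1, q=1, r=0: 1
p=1, q=1, r=1: 1
Satisfying count = 3

3


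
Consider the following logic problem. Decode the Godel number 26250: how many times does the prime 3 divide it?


Factorize 26250 by dividing by 3 repeatedly.
Division steps: 3 divides 26250 exactly 1 time(s).
Exponent of 3 = 1

1


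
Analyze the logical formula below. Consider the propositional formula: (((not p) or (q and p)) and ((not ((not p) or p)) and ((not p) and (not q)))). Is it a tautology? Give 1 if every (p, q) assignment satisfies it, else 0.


Check all 4 assignments:
p=0, q=0: 0
p=0, q=1: 0
p=1, q=0: 0
p=1, q=1: 0
Satisfying count = 0/4.
Tautology iff count = 4: no.

0


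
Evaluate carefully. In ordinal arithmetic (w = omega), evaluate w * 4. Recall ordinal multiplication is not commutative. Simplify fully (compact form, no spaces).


Compute w * 4.
Ordinal * is associative and left-distributive over +, but NOT commutative; for finite n>1, n*w = w but w*n stays w*n.
w * 4 means 4 copies of w concatenated: w*4.
Result = w*4

w*4


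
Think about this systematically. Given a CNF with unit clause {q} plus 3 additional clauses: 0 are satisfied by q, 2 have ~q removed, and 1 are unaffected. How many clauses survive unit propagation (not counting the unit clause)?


Satisfied (removed): 0
Shortened (remain): 2
Unchanged (remain): 1
Remaining = 2 + 1 = 3

3


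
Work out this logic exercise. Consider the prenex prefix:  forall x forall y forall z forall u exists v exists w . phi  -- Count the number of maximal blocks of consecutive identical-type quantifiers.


Quantifier-type sequence: A A A A E E  (A=forall, E=exists)
Group into maximal same-type runs:
  Ax4 | Ex2
Number of blocks = 2

2


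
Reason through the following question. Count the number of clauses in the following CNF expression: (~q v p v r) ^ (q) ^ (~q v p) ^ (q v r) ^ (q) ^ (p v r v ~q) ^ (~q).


A CNF formula is a conjunction of clauses.
Clauses are separated by ^.
Counting the conjuncts: 7 clauses.

7


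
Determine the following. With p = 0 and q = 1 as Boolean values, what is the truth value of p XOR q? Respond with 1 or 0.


p = 0, q = 1
Operation: p XOR q
Evaluate: 0 XOR 1 = 1

1


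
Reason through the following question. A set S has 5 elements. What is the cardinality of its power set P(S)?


The power set of a set with n elements has 2^n elements.
|P(S)| = 2^5 = 32

32


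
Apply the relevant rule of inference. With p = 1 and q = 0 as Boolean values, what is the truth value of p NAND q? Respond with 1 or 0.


p = 1, q = 0
Operation: p NAND q
Evaluate: 1 NAND 0 = 1

1


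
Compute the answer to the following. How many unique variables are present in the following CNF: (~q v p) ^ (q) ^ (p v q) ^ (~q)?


Identify each variable that appears in the formula.
Variables found: p, q
Count = 2

2


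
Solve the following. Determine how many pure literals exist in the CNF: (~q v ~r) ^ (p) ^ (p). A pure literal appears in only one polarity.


Check each variable for pure literal status:
p: pure positive
q: pure negative
r: pure negative
Pure literal count = 3

3


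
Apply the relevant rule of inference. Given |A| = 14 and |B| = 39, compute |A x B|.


The Cartesian product A x B contains all ordered pairs (a, b).
|A x B| = |A| * |B| = 14 * 39 = 546

546


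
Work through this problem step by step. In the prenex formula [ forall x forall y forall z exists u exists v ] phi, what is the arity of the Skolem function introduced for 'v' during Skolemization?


Quantifier prefix: forall x forall y forall z exists u exists v
'v' is existentially quantified at position 5.
Universal variables preceding it: x, y, z
Skolem function arity = 3

3


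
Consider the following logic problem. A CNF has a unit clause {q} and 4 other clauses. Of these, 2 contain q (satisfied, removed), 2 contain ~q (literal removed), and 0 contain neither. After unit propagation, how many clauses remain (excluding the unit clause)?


Satisfied (removed): 2
Shortened (remain): 2
Unchanged (remain): 0
Remaining = 2 + 0 = 2

2


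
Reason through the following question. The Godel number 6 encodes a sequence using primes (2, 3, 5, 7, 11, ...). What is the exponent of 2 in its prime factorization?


Factorize 6 by dividing by 2 repeatedly.
Division steps: 2 divides 6 exactly 1 time(s).
Exponent of 2 = 1

1


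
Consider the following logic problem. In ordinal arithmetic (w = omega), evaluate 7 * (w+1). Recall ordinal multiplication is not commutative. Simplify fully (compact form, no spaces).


Compute 7 * (w+1).
Ordinal * is associative and left-distributive over +, but NOT commutative; for finite n>1, n*w = w but w*n stays w*n.
By left-distributivity: 7 * (w+1) = 7*w + 7*1 = w + 7 = w+7.
Result = w+7

w+7


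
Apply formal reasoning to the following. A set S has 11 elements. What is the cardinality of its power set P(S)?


The power set of a set with n elements has 2^n elements.
|P(S)| = 2^11 = 2048

2048


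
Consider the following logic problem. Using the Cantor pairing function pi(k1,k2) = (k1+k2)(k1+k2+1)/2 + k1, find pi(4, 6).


k1 + k2 = 10
(k1+k2)(k1+k2+1)/2 = 10 * 11 / 2 = 55
pi = 55 + 4 = 59

59


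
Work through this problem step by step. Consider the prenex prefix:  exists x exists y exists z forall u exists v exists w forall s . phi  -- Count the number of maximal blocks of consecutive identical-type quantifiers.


Quantifier-type sequence: E E E A E E A  (A=forall, E=exists)
Group into maximal same-type runs:
  Ex3 | Ax1 | Ex2 | Ax1
Number of blocks = 4

4


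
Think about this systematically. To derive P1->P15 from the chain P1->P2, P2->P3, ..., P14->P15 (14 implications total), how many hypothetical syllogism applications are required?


With 14 implications in a chain connecting 15 propositions:
P1->P2, P2->P3, ..., P14->P15
Steps needed = (number of implications) - 1 = 14 - 1 = 13

13


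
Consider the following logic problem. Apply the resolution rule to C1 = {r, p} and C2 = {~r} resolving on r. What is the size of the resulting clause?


Remove r from C1 and ~r from C2.
C1 remainder: {p}
C2 remainder: {}
Union (resolvent): {p}
Resolvent has 1 literal(s).

1


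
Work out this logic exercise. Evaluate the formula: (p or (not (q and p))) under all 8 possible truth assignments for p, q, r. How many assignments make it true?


Check all 8 assignments:
p=0, q=0, r=0: 1
p=0, q=0, r=1: 1
p=0, q=1, r=0: 1
p=0, q=1, r=1: 1
p=1, q=0, r=0: 1
p=1, q=0, r=1: 1
p=1, q=1, r=0: 1
p=1, q=1, r=1: 1
Count of True = 8

8


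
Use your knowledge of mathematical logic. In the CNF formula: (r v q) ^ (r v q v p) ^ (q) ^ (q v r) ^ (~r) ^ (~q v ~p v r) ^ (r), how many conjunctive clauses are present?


A CNF formula is a conjunction of clauses.
Clauses are separated by ^.
Counting the conjuncts: 7 clauses.

7


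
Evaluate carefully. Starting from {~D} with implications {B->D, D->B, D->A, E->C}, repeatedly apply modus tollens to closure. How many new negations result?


Initial negated facts: {~D}
Apply modus tollens to closure:
  ~D and B->D  =>  ~B
Final negated: {~B, ~D}
New negations: {~B}
Count = 1

1


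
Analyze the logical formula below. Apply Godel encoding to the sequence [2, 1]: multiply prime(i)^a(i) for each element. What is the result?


Encode each element as an exponent of the corresponding prime:
  2^2 = 4
  3^1 = 3
Product = 4 * 3 = 12

12


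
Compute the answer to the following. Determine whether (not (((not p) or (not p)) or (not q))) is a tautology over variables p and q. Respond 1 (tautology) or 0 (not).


Check all 4 assignments:
p=0, q=0: 0
p=0, q=1: 0
p=1, q=0: 0
p=1, q=1: 1
Satisfying count = 1/4.
Tautology iff count = 4: no.

0


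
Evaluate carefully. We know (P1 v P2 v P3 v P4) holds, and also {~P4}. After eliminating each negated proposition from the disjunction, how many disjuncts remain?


Original disjuncts (4): P1, P2, P3, P4
Negated (eliminate): ~P4
Remaining disjuncts: P1, P2, P3
Count = 4 - 1 = 3

3


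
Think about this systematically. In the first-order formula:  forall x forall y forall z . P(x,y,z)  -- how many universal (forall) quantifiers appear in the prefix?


Quantifier prefix: forall x forall y forall z
Mark each quantifier type:
  U U U
Universal count = 3, Existential count = 0
Asked for universal (forall) quantifiers: 3

3


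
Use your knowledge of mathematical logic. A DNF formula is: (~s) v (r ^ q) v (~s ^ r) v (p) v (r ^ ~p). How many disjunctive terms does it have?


A DNF formula is a disjunction of terms (conjunctions).
Terms are separated by v.
Counting the disjuncts: 5 terms.

5


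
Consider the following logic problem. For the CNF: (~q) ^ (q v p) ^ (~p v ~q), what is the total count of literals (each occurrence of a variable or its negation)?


Counting literals in each clause:
Clause 1: 1 literal(s)
Clause 2: 2 literal(s)
Clause 3: 2 literal(s)
Total = 5

5


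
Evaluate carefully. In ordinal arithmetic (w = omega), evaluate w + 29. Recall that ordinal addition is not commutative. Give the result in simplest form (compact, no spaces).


Compute w + 29.
Ordinal + is associative but NOT commutative; for finite n>0, n + w = w but w + n stays w+n.
w + 29 is already in normal form (a successor ordinal beyond w).
Result = w+29

w+29


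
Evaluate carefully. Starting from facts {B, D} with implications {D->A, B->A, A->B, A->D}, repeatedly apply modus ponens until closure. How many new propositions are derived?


Initial facts: {B, D}
Apply modus ponens to closure:
  D and D->A  =>  A
Final known: {A, B, D}
New propositions: {A}
Count = 1

1


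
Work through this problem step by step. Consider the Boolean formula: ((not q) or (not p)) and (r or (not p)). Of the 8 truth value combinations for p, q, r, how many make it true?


Evaluate all 8 assignments for p, q, r:
p=0, q=0, r=0: 1
p=0, q=0, r=1: 1
p=0, q=1, r=0: 1
p=0, q=1, r=1: 1
p=1, q=0, r=0: 0
p=1, q=0, r=1: 1
p=1, q=1, r=0: 0
p=1, q=1, r=1: 0
Satisfying count = 5

5


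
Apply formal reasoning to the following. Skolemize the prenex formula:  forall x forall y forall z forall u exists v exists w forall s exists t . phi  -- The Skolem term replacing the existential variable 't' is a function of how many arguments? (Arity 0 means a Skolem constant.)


Quantifier prefix: forall x forall y forall z forall u exists v exists w forall s exists t
't' is existentially quantified at position 8.
Universal variables preceding it: x, y, z, u, s
Skolem function arity = 5

5


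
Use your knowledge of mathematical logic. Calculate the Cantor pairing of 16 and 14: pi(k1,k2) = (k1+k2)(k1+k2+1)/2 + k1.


k1 + k2 = 30
(k1+k2)(k1+k2+1)/2 = 30 * 31 / 2 = 465
pi = 465 + 16 = 481

481


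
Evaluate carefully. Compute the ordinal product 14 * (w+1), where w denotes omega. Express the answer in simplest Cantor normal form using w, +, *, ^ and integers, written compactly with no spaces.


Compute 14 * (w+1).
Ordinal * is associative and left-distributive over +, but NOT commutative; for finite n>1, n*w = w but w*n stays w*n.
By left-distributivity: 14 * (w+1) = 14*w + 14*1 = w + 14 = w+14.
Result = w+14

w+14


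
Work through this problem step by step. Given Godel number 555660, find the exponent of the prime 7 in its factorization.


Factorize 555660 by dividing by 7 repeatedly.
Division steps: 7 divides 555660 exactly 3 time(s).
Exponent of 7 = 3

3


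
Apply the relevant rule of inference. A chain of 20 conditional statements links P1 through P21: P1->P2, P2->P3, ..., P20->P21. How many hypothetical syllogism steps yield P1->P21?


With 20 implications in a chain connecting 21 propositions:
P1->P2, P2->P3, ..., P20->P21
Steps needed = (number of implications) - 1 = 20 - 1 = 19

19


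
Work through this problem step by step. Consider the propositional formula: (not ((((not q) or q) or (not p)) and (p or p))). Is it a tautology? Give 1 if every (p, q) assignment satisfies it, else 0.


Check all 4 assignments:
p=0, q=0: 1
p=0, q=1: 1
p=1, q=0: 0
p=1, q=1: 0
Satisfying count = 2/4.
Tautology iff count = 4: no.

0


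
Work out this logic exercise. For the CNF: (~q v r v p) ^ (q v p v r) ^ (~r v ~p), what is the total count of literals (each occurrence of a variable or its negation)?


Counting literals in each clause:
Clause 1: 3 literal(s)
Clause 2: 3 literal(s)
Clause 3: 2 literal(s)
Total = 8

8


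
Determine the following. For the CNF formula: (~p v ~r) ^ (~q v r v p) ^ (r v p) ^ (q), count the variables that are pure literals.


Check each variable for pure literal status:
p: mixed (not pure)
q: mixed (not pure)
r: mixed (not pure)
Pure literal count = 0

0


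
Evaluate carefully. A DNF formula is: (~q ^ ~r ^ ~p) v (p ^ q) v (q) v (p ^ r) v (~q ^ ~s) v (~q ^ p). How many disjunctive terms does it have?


A DNF formula is a disjunction of terms (conjunctions).
Terms are separated by v.
Counting the disjuncts: 6 terms.

6


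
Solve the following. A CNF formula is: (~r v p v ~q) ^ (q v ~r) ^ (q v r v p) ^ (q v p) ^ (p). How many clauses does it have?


A CNF formula is a conjunction of clauses.
Clauses are separated by ^.
Counting the conjuncts: 5 clauses.

5


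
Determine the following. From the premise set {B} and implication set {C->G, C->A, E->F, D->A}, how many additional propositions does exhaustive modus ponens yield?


Initial facts: {B}
Apply modus ponens to closure:
  (no implication fires)
Final known: {B}
New propositions: {(none)}
Count = 0

0


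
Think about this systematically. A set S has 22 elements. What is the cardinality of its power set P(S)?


The power set of a set with n elements has 2^n elements.
|P(S)| = 2^22 = 4194304

4194304


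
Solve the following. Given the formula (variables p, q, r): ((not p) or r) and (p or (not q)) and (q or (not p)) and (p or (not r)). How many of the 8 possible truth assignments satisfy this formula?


Evaluate all 8 assignments for p, q, r:
p=0, q=0, r=0: 1
p=0, q=0, r=1: 0
p=0, q=1, r=0: 0
p=0, q=1, r=1: 0
p=1, q=0, r=0: 0
p=1, q=0, r=1: 0
p=1, q=1, r=0: 0
p=1, q=1, r=1: 1
Satisfying count = 2

2


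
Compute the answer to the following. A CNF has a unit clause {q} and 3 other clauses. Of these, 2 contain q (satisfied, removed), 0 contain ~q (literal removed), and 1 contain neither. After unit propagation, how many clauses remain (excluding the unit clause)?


Satisfied (removed): 2
Shortened (remain): 0
Unchanged (remain): 1
Remaining = 0 + 1 = 1

1


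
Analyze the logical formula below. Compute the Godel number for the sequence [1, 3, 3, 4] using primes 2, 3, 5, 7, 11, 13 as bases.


Encode each element as an exponent of the corresponding prime:
  2^1 = 2
  3^3 = 27
  5^3 = 125
  7^4 = 2401
Product = 2 * 27 * 125 * 2401 = 16206750

16206750


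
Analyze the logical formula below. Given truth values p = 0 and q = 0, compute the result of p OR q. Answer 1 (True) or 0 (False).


p = 0, q = 0
Operation: p OR q
Evaluate: 0 OR 0 = 0

0


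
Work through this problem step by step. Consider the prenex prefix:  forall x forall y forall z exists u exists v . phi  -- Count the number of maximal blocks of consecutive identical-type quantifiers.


Quantifier-type sequence: A A A E E  (A=forall, E=exists)
Group into maximal same-type runs:
  Ax3 | Ex2
Number of blocks = 2

2


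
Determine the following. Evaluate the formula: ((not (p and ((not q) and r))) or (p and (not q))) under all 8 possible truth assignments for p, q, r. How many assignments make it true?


Check all 8 assignments:
p=0, q=0, r=0: 1
p=0, q=0, r=1: 1
p=0, q=1, r=0: 1
p=0, q=1, r=1: 1
p=1, q=0, r=0: 1
p=1, q=0, r=1: 1
p=1, q=1, r=0: 1
p=1, q=1, r=1: 1
Count of True = 8

8


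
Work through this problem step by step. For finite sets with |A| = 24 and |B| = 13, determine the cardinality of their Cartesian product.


The Cartesian product A x B contains all ordered pairs (a, b).
|A x B| = |A| * |B| = 24 * 13 = 312

312


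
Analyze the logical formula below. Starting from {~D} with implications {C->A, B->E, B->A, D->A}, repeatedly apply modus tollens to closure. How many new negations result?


Initial negated facts: {~D}
Apply modus tollens to closure:
  (no implication fires)
Final negated: {~D}
New negations: {(none)}
Count = 0

0


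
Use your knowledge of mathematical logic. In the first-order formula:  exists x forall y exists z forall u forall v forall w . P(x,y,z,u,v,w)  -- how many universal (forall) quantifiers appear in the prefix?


Quantifier prefix: exists x forall y exists z forall u forall v forall w
Mark each quantifier type:
  E U E U U U
Universal count = 4, Existential count = 2
Asked for universal (forall) quantifiers: 4

4


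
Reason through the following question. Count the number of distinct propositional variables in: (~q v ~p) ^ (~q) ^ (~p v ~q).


Identify each variable that appears in the formula.
Variables found: p, q
Count = 2

2


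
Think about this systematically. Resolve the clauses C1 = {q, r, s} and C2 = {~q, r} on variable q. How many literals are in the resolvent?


Remove q from C1 and ~q from C2.
C1 remainder: {r, s}
C2 remainder: {r}
Union (resolvent): {r, s}
Resolvent has 2 literal(s).

2


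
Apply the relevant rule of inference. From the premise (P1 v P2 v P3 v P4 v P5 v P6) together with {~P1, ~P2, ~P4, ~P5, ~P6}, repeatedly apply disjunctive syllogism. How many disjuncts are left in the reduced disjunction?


Original disjuncts (6): P1, P2, P3, P4, P5, P6
Negated (eliminate): ~P1, ~P2, ~P4, ~P5, ~P6
Remaining disjuncts: P3
Count = 6 - 5 = 1

1


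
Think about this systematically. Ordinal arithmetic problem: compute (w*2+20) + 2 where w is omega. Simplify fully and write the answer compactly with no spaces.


Compute (w*2+20) + 2.
Ordinal + is associative but NOT commutative; for finite n>0, n + w = w but w + n stays w+n.
By associativity: (w*2+20) + 2 = w*2 + (20+2) = w*2+22.
Result = w*2+22

w*2+22


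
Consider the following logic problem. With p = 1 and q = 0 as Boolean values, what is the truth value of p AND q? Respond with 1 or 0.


p = 1, q = 0
Operation: p AND q
Evaluate: 1 AND 0 = 0

0


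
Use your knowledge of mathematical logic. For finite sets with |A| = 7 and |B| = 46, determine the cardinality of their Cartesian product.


The Cartesian product A x B contains all ordered pairs (a, b).
|A x B| = |A| * |B| = 7 * 46 = 322

322


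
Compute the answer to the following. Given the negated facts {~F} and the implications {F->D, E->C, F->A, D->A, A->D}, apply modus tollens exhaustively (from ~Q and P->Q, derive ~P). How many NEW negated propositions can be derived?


Initial negated facts: {~F}
Apply modus tollens to closure:
  (no implication fires)
Final negated: {~F}
New negations: {(none)}
Count = 0

0


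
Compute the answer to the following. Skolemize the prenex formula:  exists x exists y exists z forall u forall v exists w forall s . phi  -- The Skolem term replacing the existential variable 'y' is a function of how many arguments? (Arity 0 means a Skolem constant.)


Quantifier prefix: exists x exists y exists z forall u forall v exists w forall s
'y' is existentially quantified at position 2.
No universal quantifiers precede it.
Skolem function arity = 0 (a Skolem constant)

0


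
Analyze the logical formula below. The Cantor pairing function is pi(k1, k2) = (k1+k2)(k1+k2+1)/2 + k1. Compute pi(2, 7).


k1 + k2 = 9
(k1+k2)(k1+k2+1)/2 = 9 * 10 / 2 = 45
pi = 45 + 2 = 47

47


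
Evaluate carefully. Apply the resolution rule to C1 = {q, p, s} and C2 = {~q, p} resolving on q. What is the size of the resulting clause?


Remove q from C1 and ~q from C2.
C1 remainder: {p, s}
C2 remainder: {p}
Union (resolvent): {p, s}
Resolvent has 2 literal(s).

2


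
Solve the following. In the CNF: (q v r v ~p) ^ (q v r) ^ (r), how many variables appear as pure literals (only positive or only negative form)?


Check each variable for pure literal status:
p: pure negative
q: pure positive
r: pure positive
Pure literal count = 3

3


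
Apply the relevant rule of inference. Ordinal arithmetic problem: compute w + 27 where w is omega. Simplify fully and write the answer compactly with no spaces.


Compute w + 27.
Ordinal + is associative but NOT commutative; for finite n>0, n + w = w but w + n stays w+n.
w + 27 is already in normal form (a successor ordinal beyond w).
Result = w+27

w+27


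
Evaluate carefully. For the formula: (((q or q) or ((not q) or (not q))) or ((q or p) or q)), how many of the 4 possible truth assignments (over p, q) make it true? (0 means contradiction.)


Check all 4 assignments:
p=0, q=0: 1
p=0, q=1: 1
p=1, q=0: 1
p=1, q=1: 1
Count of True = 4

4


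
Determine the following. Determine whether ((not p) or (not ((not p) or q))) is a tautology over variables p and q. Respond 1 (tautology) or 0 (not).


Check all 4 assignments:
p=0, q=0: 1
p=0, q=1: 1
p=1, q=0: 1
p=1, q=1: 0
Satisfying count = 3/4.
Tautology iff count = 4: no.

0


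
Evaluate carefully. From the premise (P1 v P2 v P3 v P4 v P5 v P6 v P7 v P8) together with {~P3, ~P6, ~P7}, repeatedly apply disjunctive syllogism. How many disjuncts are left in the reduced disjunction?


Original disjuncts (8): P1, P2, P3, P4, P5, P6, P7, P8
Negated (eliminate): ~P3, ~P6, ~P7
Remaining disjuncts: P1, P2, P4, P5, P8
Count = 8 - 3 = 5

5


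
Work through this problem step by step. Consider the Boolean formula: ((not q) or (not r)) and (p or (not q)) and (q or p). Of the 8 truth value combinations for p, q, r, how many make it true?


Evaluate all 8 assignments for p, q, r:
p=0, q=0, r=0: 0
p=0, q=0, r=1: 0
p=0, q=1, r=0: 0
p=0, q=1, r=1: 0
p=1, q=0, r=0: 1
p=1, q=0, r=1: 1
p=1, q=1, r=0: 1
p=1, q=1, r=1: 0
Satisfying count = 3

3


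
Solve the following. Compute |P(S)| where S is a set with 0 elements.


The power set of a set with n elements has 2^n elements.
|P(S)| = 2^0 = 1

1


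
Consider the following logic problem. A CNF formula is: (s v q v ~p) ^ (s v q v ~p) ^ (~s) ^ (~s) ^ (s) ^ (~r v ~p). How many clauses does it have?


A CNF formula is a conjunction of clauses.
Clauses are separated by ^.
Counting the conjuncts: 6 clauses.

6


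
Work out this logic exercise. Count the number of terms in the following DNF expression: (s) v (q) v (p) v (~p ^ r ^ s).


A DNF formula is a disjunction of terms (conjunctions).
Terms are separated by v.
Counting the disjuncts: 4 terms.

4


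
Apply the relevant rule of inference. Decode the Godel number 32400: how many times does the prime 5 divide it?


Factorize 32400 by dividing by 5 repeatedly.
Division steps: 5 divides 32400 exactly 2 time(s).
Exponent of 5 = 2

2


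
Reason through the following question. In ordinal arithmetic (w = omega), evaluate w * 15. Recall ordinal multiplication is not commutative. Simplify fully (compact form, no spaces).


Compute w * 15.
Ordinal * is associative and left-distributive over +, but NOT commutative; for finite n>1, n*w = w but w*n stays w*n.
w * 15 means 15 copies of w concatenated: w*15.
Result = w*15

w*15


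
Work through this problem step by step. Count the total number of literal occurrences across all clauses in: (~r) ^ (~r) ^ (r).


Counting literals in each clause:
Clause 1: 1 literal(s)
Clause 2: 1 literal(s)
Clause 3: 1 literal(s)
Total = 3

3


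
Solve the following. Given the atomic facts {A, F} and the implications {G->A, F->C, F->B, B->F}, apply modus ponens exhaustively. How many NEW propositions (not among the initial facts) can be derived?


Initial facts: {A, F}
Apply modus ponens to closure:
  F and F->C  =>  C
  F and F->B  =>  B
Final known: {A, B, C, F}
New propositions: {B, C}
Count = 2

2


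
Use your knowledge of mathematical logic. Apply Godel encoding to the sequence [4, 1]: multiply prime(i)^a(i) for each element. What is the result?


Encode each element as an exponent of the corresponding prime:
  2^4 = 16
  3^1 = 3
Product = 16 * 3 = 48

48


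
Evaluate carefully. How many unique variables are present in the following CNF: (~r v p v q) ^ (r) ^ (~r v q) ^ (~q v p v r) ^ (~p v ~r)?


Identify each variable that appears in the formula.
Variables found: p, q, r
Count = 3

3


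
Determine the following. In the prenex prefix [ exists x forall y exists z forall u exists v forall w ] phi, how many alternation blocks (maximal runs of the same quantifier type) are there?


Quantifier-type sequence: E A E A E A  (A=forall, E=exists)
Group into maximal same-type runs:
  Ex1 | Ax1 | Ex1 | Ax1 | Ex1 | Ax1
Number of blocks = 6

6


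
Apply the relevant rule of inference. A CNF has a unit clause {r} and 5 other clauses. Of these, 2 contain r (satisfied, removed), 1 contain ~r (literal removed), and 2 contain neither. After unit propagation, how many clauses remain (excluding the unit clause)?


Satisfied (removed): 2
Shortened (remain): 1
Unchanged (remain): 2
Remaining = 1 + 2 = 3

3


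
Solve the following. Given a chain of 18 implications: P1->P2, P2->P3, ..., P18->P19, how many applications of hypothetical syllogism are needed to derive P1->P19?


With 18 implications in a chain connecting 19 propositions:
P1->P2, P2->P3, ..., P18->P19
Steps needed = (number of implications) - 1 = 18 - 1 = 17

17


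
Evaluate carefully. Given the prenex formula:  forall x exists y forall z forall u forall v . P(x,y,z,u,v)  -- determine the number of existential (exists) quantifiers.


Quantifier prefix: forall x exists y forall z forall u forall v
Mark each quantifier type:
  U E U U U
Universal count = 4, Existential count = 1
Asked for existential (exists) quantifiers: 1

1


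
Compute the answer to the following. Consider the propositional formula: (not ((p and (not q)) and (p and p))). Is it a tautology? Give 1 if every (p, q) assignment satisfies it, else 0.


Check all 4 assignments:
p=0, q=0: 1
p=0, q=1: 1
p=1, q=0: 0
p=1, q=1: 1
Satisfying count = 3/4.
Tautology iff count = 4: no.

0


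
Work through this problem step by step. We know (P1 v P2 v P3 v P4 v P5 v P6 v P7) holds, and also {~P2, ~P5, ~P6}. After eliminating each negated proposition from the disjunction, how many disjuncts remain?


Original disjuncts (7): P1, P2, P3, P4, P5, P6, P7
Negated (eliminate): ~P2, ~P5, ~P6
Remaining disjuncts: P1, P3, P4, P7
Count = 7 - 3 = 4

4


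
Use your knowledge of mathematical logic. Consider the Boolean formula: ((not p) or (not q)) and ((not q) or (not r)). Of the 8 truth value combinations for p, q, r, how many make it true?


Evaluate all 8 assignments for p, q, r:
p=0, q=0, r=0: 1
p=0, q=0, r=1: 1
p=0, q=1, r=0: 1
p=0, q=1, r=1: 0
p=1, q=0, r=0: 1
p=1, q=0, r=1: 1
p=1, q=1, r=0: 0
p=1, q=1, r=1: 0
Satisfying count = 5

5


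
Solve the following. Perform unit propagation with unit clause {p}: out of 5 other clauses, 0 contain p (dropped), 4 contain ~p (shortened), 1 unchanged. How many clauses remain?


Satisfied (removed): 0
Shortened (remain): 4
Unchanged (remain): 1
Remaining = 4 + 1 = 5

5


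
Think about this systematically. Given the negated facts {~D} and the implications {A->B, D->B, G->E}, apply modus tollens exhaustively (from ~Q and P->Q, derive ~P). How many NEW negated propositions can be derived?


Initial negated facts: {~D}
Apply modus tollens to closure:
  (no implication fires)
Final negated: {~D}
New negations: {(none)}
Count = 0

0


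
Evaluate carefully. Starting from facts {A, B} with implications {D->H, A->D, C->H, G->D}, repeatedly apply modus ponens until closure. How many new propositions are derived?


Initial facts: {A, B}
Apply modus ponens to closure:
  A and A->D  =>  D
  D and D->H  =>  H
Final known: {A, B, D, H}
New propositions: {D, H}
Count = 2

2


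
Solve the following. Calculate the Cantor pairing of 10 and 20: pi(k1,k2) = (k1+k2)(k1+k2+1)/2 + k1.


k1 + k2 = 30
(k1+k2)(k1+k2+1)/2 = 30 * 31 / 2 = 465
pi = 465 + 10 = 475

475


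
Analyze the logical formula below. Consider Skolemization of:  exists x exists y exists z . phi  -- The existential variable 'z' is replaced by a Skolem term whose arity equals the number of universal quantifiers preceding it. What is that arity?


Quantifier prefix: exists x exists y exists z
'z' is existentially quantified at position 3.
No universal quantifiers precede it.
Skolem function arity = 0 (a Skolem constant)

0


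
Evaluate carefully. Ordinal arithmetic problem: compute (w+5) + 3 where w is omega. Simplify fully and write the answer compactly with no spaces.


Compute (w+5) + 3.
Ordinal + is associative but NOT commutative; for finite n>0, n + w = w but w + n stays w+n.
By associativity: (w+5) + 3 = w + (5+3) = w+8.
Result = w+8

w+8


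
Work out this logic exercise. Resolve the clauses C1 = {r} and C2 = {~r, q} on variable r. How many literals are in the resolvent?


Remove r from C1 and ~r from C2.
C1 remainder: {}
C2 remainder: {q}
Union (resolvent): {q}
Resolvent has 1 literal(s).

1


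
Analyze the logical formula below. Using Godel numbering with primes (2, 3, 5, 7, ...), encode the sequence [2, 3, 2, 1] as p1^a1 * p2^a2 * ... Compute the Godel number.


Encode each element as an exponent of the corresponding prime:
  2^2 = 4
  3^3 = 27
  5^2 = 25
  7^1 = 7
Product = 4 * 27 * 25 * 7 = 18900

18900


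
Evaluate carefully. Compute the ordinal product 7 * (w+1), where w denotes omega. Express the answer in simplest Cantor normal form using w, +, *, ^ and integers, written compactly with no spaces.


Compute 7 * (w+1).
Ordinal * is associative and left-distributive over +, but NOT commutative; for finite n>1, n*w = w but w*n stays w*n.
By left-distributivity: 7 * (w+1) = 7*w + 7*1 = w + 7 = w+7.
Result = w+7

w+7


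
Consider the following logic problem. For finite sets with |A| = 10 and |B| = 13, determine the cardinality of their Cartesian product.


The Cartesian product A x B contains all ordered pairs (a, b).
|A x B| = |A| * |B| = 10 * 13 = 130

130


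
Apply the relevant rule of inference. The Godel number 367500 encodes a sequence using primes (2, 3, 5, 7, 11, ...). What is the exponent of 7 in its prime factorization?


Factorize 367500 by dividing by 7 repeatedly.
Division steps: 7 divides 367500 exactly 2 time(s).
Exponent of 7 = 2

2


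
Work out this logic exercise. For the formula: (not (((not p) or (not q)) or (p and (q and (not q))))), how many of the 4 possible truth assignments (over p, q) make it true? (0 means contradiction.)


Check all 4 assignments:
p=0, q=0: 0
p=0, q=1: 0
p=1, q=0: 0
p=1, q=1: 1
Count of True = 1

1


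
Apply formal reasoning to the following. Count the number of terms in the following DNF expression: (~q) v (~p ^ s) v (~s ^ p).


A DNF formula is a disjunction of terms (conjunctions).
Terms are separated by v.
Counting the disjuncts: 3 terms.

3


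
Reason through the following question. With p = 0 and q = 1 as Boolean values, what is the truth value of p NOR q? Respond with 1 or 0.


p = 0, q = 1
Operation: p NOR q
Evaluate: 0 NOR 1 = 0

0


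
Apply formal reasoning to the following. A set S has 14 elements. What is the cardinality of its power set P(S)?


The power set of a set with n elements has 2^n elements.
|P(S)| = 2^14 = 16384

16384


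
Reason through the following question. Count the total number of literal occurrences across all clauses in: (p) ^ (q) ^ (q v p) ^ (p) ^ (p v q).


Counting literals in each clause:
Clause 1: 1 literal(s)
Clause 2: 1 literal(s)
Clause 3: 2 literal(s)
Clause 4: 1 literal(s)
Clause 5: 2 literal(s)
Total = 7

7
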